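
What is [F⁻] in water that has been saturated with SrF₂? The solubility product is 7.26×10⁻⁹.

SrF₂(s) ⇌ Sr²⁺(aq) + 2 F⁻(aq)
For each mole of SrF₂ that dissolves per liter, [Sr²⁺] = s and [F⁻] = 2s; let s denote this solubility.
Ksp = [Sr²⁺][F⁻]^2 = s · (2s)^2 = 4s^3 = 7.26×10⁻⁹
s = 1.22×10⁻³ mol L⁻¹
[F⁻] = 2s = 2.44×10⁻³ mol L⁻¹

2.44×10⁻³ M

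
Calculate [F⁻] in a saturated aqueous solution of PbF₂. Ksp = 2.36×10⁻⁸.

3.61×10⁻³ M

PbF₂(s) ⇌ Pb²⁺(aq) + 2 F⁻(aq)
If s mol/L of PbF₂ dissolves, [Pb²⁺] = s and [F⁻] = 2s.
Ksp = [Pb²⁺][F⁻]^2 = s · (2s)^2 = 4s^3 = 2.36×10⁻⁸
s = 1.81×10⁻³ mol/L
[F⁻] = 2s = 3.61×10⁻³ mol/L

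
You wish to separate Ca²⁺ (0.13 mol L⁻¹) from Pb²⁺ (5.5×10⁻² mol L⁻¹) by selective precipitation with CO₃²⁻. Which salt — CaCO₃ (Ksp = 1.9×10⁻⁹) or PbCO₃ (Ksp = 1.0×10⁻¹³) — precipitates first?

PbCO₃

Precipitation of each salt begins when its ion product equals Ksp.
For CaCO₃: [CO₃²⁻] = (Ksp/[Ca²⁺]) = 1.5×10⁻⁸ mol L⁻¹
For PbCO₃: [CO₃²⁻] = (Ksp/[Pb²⁺]) = 1.8×10⁻¹² mol L⁻¹
Since PbCO₃ needs less CO₃²⁻ to reach saturation, it precipitates first.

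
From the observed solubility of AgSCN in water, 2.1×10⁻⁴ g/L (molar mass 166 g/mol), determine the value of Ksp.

Ksp = 1.6×10⁻¹²

Molar solubility s = (2.1×10⁻⁴ g/L) / (166 g/mol) = 1.265×10⁻⁶ mol/L
AgSCN(s) ⇌ Ag⁺(aq) + SCN⁻(aq)
Let s be the molar solubility. Then [Ag⁺] = s and [SCN⁻] = s.
Ksp = [Ag⁺][SCN⁻] = s · s = s^2
Ksp = (1.265×10⁻⁶)^2 = 1.6×10⁻¹²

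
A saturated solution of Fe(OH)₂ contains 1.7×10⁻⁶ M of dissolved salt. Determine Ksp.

Ksp = 2.0×10⁻¹⁷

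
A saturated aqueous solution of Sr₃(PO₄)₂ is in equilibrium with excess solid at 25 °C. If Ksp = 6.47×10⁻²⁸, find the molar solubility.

1.43×10⁻⁶ M

Sr₃(PO₄)₂(s) ⇌ 3 Sr²⁺(aq) + 2 PO₄³⁻(aq)
Let s be the molar solubility. Then [Sr²⁺] = 3s and [PO₄³⁻] = 2s.
Ksp = [Sr²⁺]^3[PO₄³⁻]^2 = (3s)^3 · (2s)^2 = 108s^5
108s^5 = 6.47×10⁻²⁸  ⇒  s^5 = 5.99×10⁻³⁰
Taking the 5th root, s = 1.43×10⁻⁶ M.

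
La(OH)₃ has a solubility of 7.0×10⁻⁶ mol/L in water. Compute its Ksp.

Ksp = 6.5×10⁻²⁰

La(OH)₃(s) ⇌ La³⁺(aq) + 3 OH⁻(aq)
Let s be the molar solubility. Then [La³⁺] = s and [OH⁻] = 3s.
Ksp = [La³⁺][OH⁻]^3 = s · (3s)^3 = 27s^4
Ksp = 27 × (7.0×10⁻⁶)^4 = 6.5×10⁻²⁰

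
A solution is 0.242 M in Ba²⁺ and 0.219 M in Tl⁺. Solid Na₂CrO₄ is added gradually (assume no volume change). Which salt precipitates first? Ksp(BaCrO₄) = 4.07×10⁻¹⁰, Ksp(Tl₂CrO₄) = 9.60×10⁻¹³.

Precipitation of each salt begins when its ion product equals Ksp.
For BaCrO₄: [CrO₄²⁻] = (Ksp/[Ba²⁺]) = 1.68×10⁻⁹ M
For Tl₂CrO₄: [CrO₄²⁻] = (Ksp/[Tl⁺]^2) = 2.00×10⁻¹¹ M
Since Tl₂CrO₄ needs less CrO₄²⁻ to reach saturation, it precipitates first.

Tl₂CrO₄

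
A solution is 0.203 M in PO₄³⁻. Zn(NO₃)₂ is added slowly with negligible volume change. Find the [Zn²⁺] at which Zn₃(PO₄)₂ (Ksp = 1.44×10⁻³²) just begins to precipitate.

Precipitation of each salt begins when its ion product equals Ksp.
Zn₃(PO₄)₂(s) ⇌ 3 Zn²⁺(aq) + 2 PO₄³⁻(aq)
Ksp = [Zn²⁺]^3[PO₄³⁻]^2 = [Zn²⁺]^3(0.203)^2
[Zn²⁺]^3 = 1.44×10⁻³² / (0.203)^2 = 3.49×10⁻³¹
[Zn²⁺] = 7.04×10⁻¹¹ M

7.04×10⁻¹¹ M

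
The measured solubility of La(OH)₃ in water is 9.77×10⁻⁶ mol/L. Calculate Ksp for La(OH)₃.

Ksp = 2.46×10⁻¹⁹

La(OH)₃(s) ⇌ La³⁺(aq) + 3 OH⁻(aq)
Let s be the molar solubility. Then [La³⁺] = s and [OH⁻] = 3s.
Ksp = [La³⁺][OH⁻]^3 = s · (3s)^3 = 27s^4
Ksp = 27 × (9.77×10⁻⁶)^4 = 2.46×10⁻¹⁹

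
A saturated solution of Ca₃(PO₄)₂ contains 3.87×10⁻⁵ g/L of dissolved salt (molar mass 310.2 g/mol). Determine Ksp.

s = (3.87×10⁻⁵ g L⁻¹)/(310.2 g mol⁻¹) = 1.2476×10⁻⁷ M
Ca₃(PO₄)₂(s) ⇌ 3 Ca²⁺(aq) + 2 PO₄³⁻(aq)
If s mol/L of Ca₃(PO₄)₂ dissolves, [Ca²⁺] = 3s and [PO₄³⁻] = 2s.
Ksp = [Ca²⁺]^3[PO₄³⁻]^2 = (3s)^3 · (2s)^2 = 108s^5
Ksp = 108 × (1.2476×10⁻⁷)^5 = 3.26×10⁻³³

Ksp = 3.26×10⁻³³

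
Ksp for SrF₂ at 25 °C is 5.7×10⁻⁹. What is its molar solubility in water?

1.1×10⁻³ M

SrF₂(s) ⇌ Sr²⁺(aq) + 2 F⁻(aq)
If s mol/L of SrF₂ dissolves, [Sr²⁺] = s and [F⁻] = 2s.
Ksp = [Sr²⁺][F⁻]^2 = s · (2s)^2 = 4s^3
4s^3 = 5.7×10⁻⁹  ⇒  s^3 = 1.4×10⁻⁹
Taking the 3rd root, s = 1.1×10⁻³ mol/L.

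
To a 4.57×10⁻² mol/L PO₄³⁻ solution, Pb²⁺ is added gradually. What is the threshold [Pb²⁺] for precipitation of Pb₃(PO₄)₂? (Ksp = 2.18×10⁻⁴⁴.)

2.19×10⁻¹⁴ M

A salt starts to precipitate once the ion product Q reaches its Ksp.
Pb₃(PO₄)₂(s) ⇌ 3 Pb²⁺(aq) + 2 PO₄³⁻(aq)
Ksp = [Pb²⁺]^3[PO₄³⁻]^2 = [Pb²⁺]^3(4.57×10⁻²)^2
[Pb²⁺]^3 = 2.18×10⁻⁴⁴ / (4.57×10⁻²)^2 = 1.04×10⁻⁴¹
[Pb²⁺] = 2.19×10⁻¹⁴ mol/L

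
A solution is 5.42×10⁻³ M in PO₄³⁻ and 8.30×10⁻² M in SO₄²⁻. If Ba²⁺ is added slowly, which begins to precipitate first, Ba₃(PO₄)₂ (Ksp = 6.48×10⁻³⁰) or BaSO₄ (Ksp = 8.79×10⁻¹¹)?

BaSO₄

Precipitation begins when Q = Ksp.
For Ba₃(PO₄)₂: [Ba²⁺] = (Ksp/[PO₄³⁻]^2)^(1/3) = 6.04×10⁻⁹ M
For BaSO₄: [Ba²⁺] = (Ksp/[SO₄²⁻]) = 1.06×10⁻⁹ M
Since BaSO₄ needs less Ba²⁺ to reach saturation, it precipitates first.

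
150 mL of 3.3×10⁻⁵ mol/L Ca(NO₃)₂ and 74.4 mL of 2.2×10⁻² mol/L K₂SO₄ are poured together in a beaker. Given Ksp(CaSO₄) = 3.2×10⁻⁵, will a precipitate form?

No

Total volume after mixing = 150 + 74.4 = 224.4 mL.
[Ca²⁺] = (3.3×10⁻⁵)(150)/224.4 = 2.2×10⁻⁵ mol/L
[SO₄²⁻] = (2.2×10⁻²)(74.4)/224.4 = 7.3×10⁻³ mol/L
Q = [Ca²⁺][SO₄²⁻] = 1.6×10⁻⁷
Q < Ksp (1.6×10⁻⁷ vs 3.2×10⁻⁵); the solution remains unsaturated and no precipitate forms.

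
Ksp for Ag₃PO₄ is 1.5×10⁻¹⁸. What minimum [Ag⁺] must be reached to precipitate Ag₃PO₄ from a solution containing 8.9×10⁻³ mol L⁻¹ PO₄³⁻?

Precipitation begins when Q = Ksp.
Ag₃PO₄(s) ⇌ 3 Ag⁺(aq) + PO₄³⁻(aq)
Ksp = [Ag⁺]^3[PO₄³⁻] = [Ag⁺]^3(8.9×10⁻³)
[Ag⁺]^3 = 1.5×10⁻¹⁸ / (8.9×10⁻³) = 1.7×10⁻¹⁶
[Ag⁺] = 5.5×10⁻⁶ mol L⁻¹

5.5×10⁻⁶ M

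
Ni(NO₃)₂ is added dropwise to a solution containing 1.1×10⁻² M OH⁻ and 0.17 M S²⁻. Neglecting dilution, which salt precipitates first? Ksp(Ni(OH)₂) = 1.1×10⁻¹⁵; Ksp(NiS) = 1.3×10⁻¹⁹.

NiS

A salt starts to precipitate once the ion product Q reaches its Ksp.
For Ni(OH)₂: [Ni²⁺] = (Ksp/[OH⁻]^2) = 9.1×10⁻¹² M
For NiS: [Ni²⁺] = (Ksp/[S²⁻]) = 7.6×10⁻¹⁹ M
Since NiS needs less Ni²⁺ to reach saturation, it precipitates first.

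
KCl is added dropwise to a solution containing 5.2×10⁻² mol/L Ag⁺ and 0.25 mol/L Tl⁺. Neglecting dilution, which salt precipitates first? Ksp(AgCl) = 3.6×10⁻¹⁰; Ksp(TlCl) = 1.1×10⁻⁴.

A salt starts to precipitate once the ion product Q reaches its Ksp.
For AgCl: [Cl⁻] = (Ksp/[Ag⁺]) = 6.9×10⁻⁹ mol/L
For TlCl: [Cl⁻] = (Ksp/[Tl⁺]) = 4.4×10⁻⁴ mol/L
The smaller threshold [Cl⁻] is reached first, so AgCl precipitates first.

AgCl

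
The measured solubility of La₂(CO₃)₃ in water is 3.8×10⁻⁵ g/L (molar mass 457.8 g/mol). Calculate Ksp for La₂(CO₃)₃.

Ksp = 4.3×10⁻³⁴

Molar solubility s = (3.8×10⁻⁵ g/L) / (457.8 g/mol) = 8.301×10⁻⁸ mol/L
La₂(CO₃)₃(s) ⇌ 2 La³⁺(aq) + 3 CO₃²⁻(aq)
Let s be the molar solubility. Then [La³⁺] = 2s and [CO₃²⁻] = 3s.
Ksp = [La³⁺]^2[CO₃²⁻]^3 = (2s)^2 · (3s)^3 = 108s^5
Ksp = 108 × (8.301×10⁻⁸)^5 = 4.3×10⁻³⁴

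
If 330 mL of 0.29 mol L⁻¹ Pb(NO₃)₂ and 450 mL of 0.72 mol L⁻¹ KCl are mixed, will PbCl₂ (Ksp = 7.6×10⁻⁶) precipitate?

After mixing, V = 330 mL + 450 mL = 780 mL.
[Pb²⁺] = (0.29)(330)/780 = 0.12 mol L⁻¹
[Cl⁻] = (0.72)(450)/780 = 0.42 mol L⁻¹
Q = [Pb²⁺][Cl⁻]^2 = 2.1×10⁻²
Because Q > Ksp (2.1×10⁻² vs 7.6×10⁻⁶), a precipitate of PbCl₂ forms.

Yes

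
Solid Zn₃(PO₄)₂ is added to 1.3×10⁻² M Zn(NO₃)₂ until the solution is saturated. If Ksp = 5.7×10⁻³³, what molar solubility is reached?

Zn₃(PO₄)₂(s) ⇌ 3 Zn²⁺(aq) + 2 PO₄³⁻(aq)
Zn²⁺ is already present at 1.3×10⁻² M. If s mol/L of Zn₃(PO₄)₂ dissolves, [PO₄³⁻] = 2s while [Zn²⁺] ≈ 1.3×10⁻² M.
Ksp = [Zn²⁺]^3[PO₄³⁻]^2 = (1.3×10⁻²)^3(2s)^2
(2s)^2 = 5.7×10⁻³³ / (1.3×10⁻²)^3 = 2.6×10⁻²⁷
s = 2.5×10⁻¹⁴ M

2.5×10⁻¹⁴ M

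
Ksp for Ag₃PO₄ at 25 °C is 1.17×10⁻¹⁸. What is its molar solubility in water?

Ag₃PO₄(s) ⇌ 3 Ag⁺(aq) + PO₄³⁻(aq)
For each mole of Ag₃PO₄ that dissolves per liter, [Ag⁺] = 3s and [PO₄³⁻] = s; let s denote this solubility.
Ksp = [Ag⁺]^3[PO₄³⁻] = (3s)^3 · s = 27s^4
27s^4 = 1.17×10⁻¹⁸  ⇒  s^4 = 4.33×10⁻²⁰
s = (4.33×10⁻²⁰)^(1/4) = 1.44×10⁻⁵ mol/L

1.44×10⁻⁵ M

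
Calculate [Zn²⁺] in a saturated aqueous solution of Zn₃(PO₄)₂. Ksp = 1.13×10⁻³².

4.80×10⁻⁷ M

Zn₃(PO₄)₂(s) ⇌ 3 Zn²⁺(aq) + 2 PO₄³⁻(aq)
Call the molar solubility s, so that [Zn²⁺] = 3s and [PO₄³⁻] = 2s.
Ksp = [Zn²⁺]^3[PO₄³⁻]^2 = (3s)^3 · (2s)^2 = 108s^5 = 1.13×10⁻³²
s = 1.60×10⁻⁷ mol L⁻¹
[Zn²⁺] = 3s = 4.80×10⁻⁷ mol L⁻¹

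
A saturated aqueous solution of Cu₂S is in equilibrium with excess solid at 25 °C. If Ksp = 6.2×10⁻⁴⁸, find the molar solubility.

Cu₂S(s) ⇌ 2 Cu⁺(aq) + S²⁻(aq)
Call the molar solubility s, so that [Cu⁺] = 2s and [S²⁻] = s.
Ksp = [Cu⁺]^2[S²⁻] = (2s)^2 · s = 4s^3
4s^3 = 6.2×10⁻⁴⁸  ⇒  s^3 = 1.6×10⁻⁴⁸
Taking the 3rd root, s = 1.2×10⁻¹⁶ M.

1.2×10⁻¹⁶ M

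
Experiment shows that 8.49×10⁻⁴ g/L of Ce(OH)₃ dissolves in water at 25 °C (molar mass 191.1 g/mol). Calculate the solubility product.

Convert to molarity: s = 8.49×10⁻⁴ / 191.1 = 4.4427×10⁻⁶ mol/L
Ce(OH)₃(s) ⇌ Ce³⁺(aq) + 3 OH⁻(aq)
For each mole of Ce(OH)₃ that dissolves per liter, [Ce³⁺] = s and [OH⁻] = 3s; let s denote this solubility.
Ksp = [Ce³⁺][OH⁻]^3 = s · (3s)^3 = 27s^4
Ksp = 27 × (4.4427×10⁻⁶)^4 = 1.05×10⁻²⁰

Ksp = 1.05×10⁻²⁰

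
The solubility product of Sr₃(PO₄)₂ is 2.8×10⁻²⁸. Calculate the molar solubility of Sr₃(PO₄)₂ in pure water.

Sr₃(PO₄)₂(s) ⇌ 3 Sr²⁺(aq) + 2 PO₄³⁻(aq)
With molar solubility s: [Sr²⁺] = 3s, [PO₄³⁻] = 2s.
Ksp = [Sr²⁺]^3[PO₄³⁻]^2 = (3s)^3 · (2s)^2 = 108s^5
108s^5 = 2.8×10⁻²⁸  ⇒  s^5 = 2.6×10⁻³⁰
s = (2.6×10⁻³⁰)^(1/5) = 1.2×10⁻⁶ mol/L

1.2×10⁻⁶ M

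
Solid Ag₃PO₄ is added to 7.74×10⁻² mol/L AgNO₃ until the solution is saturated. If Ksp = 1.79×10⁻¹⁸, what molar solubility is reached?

Ag₃PO₄(s) ⇌ 3 Ag⁺(aq) + PO₄³⁻(aq)
With Ag⁺ already at 7.74×10⁻² mol/L and s small, take [Ag⁺] ≈ 7.74×10⁻² mol/L and [PO₄³⁻] = s.
Ksp = [Ag⁺]^3[PO₄³⁻] = (7.74×10⁻²)^3s
s = 1.79×10⁻¹⁸ / (7.74×10⁻²)^3 = 3.86×10⁻¹⁵
s = 3.86×10⁻¹⁵ mol/L

3.86×10⁻¹⁵ M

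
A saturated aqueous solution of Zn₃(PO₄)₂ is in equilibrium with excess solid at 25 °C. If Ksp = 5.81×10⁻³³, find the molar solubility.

Zn₃(PO₄)₂(s) ⇌ 3 Zn²⁺(aq) + 2 PO₄³⁻(aq)
Let s be the molar solubility. Then [Zn²⁺] = 3s and [PO₄³⁻] = 2s.
Ksp = [Zn²⁺]^3[PO₄³⁻]^2 = (3s)^3 · (2s)^2 = 108s^5
108s^5 = 5.81×10⁻³³  ⇒  s^5 = 5.38×10⁻³⁵
s = 1.40×10⁻⁷ mol/L

1.40×10⁻⁷ M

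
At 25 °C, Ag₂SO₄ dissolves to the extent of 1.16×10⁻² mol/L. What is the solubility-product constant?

Ksp = 6.24×10⁻⁶

Ag₂SO₄(s) ⇌ 2 Ag⁺(aq) + SO₄²⁻(aq)
Let s be the molar solubility. Then [Ag⁺] = 2s and [SO₄²⁻] = s.
Ksp = [Ag⁺]^2[SO₄²⁻] = (2s)^2 · s = 4s^3
Ksp = 4 × (1.16×10⁻²)^3 = 6.24×10⁻⁶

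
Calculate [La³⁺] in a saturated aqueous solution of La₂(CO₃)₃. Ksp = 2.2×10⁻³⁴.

1.5×10⁻⁷ M

La₂(CO₃)₃(s) ⇌ 2 La³⁺(aq) + 3 CO₃²⁻(aq)
If s mol/L of La₂(CO₃)₃ dissolves, [La³⁺] = 2s and [CO₃²⁻] = 3s.
Ksp = [La³⁺]^2[CO₃²⁻]^3 = (2s)^2 · (3s)^3 = 108s^5 = 2.2×10⁻³⁴
s = 7.3×10⁻⁸ mol/L
[La³⁺] = 2s = 1.5×10⁻⁷ mol/L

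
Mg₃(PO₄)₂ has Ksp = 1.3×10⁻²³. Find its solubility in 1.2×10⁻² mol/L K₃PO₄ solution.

Mg₃(PO₄)₂(s) ⇌ 3 Mg²⁺(aq) + 2 PO₄³⁻(aq)
With PO₄³⁻ already at 1.2×10⁻² mol/L and s small, take [PO₄³⁻] ≈ 1.2×10⁻² mol/L and [Mg²⁺] = 3s.
Ksp = [Mg²⁺]^3[PO₄³⁻]^2 = (3s)^3(1.2×10⁻²)^2
(3s)^3 = 1.3×10⁻²³ / (1.2×10⁻²)^2 = 9.0×10⁻²⁰
s = 1.5×10⁻⁷ mol/L

1.5×10⁻⁷ M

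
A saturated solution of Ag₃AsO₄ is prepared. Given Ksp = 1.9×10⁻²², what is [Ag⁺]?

Ag₃AsO₄(s) ⇌ 3 Ag⁺(aq) + AsO₄³⁻(aq)
If s mol/L of Ag₃AsO₄ dissolves, [Ag⁺] = 3s and [AsO₄³⁻] = s.
Ksp = [Ag⁺]^3[AsO₄³⁻] = (3s)^3 · s = 27s^4 = 1.9×10⁻²²
s = 1.6×10⁻⁶ mol/L
[Ag⁺] = 3s = 4.9×10⁻⁶ mol/L

4.9×10⁻⁶ M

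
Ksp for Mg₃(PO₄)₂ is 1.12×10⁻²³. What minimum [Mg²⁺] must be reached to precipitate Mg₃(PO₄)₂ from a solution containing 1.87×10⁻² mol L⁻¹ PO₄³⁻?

Each salt precipitates once Q = Ksp for that salt.
Mg₃(PO₄)₂(s) ⇌ 3 Mg²⁺(aq) + 2 PO₄³⁻(aq)
Ksp = [Mg²⁺]^3[PO₄³⁻]^2 = [Mg²⁺]^3(1.87×10⁻²)^2
[Mg²⁺]^3 = 1.12×10⁻²³ / (1.87×10⁻²)^2 = 3.20×10⁻²⁰
[Mg²⁺] = 3.18×10⁻⁷ mol L⁻¹

3.18×10⁻⁷ M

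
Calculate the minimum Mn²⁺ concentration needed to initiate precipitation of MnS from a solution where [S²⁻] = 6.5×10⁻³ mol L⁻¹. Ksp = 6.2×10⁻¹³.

9.5×10⁻¹¹ M

The threshold for precipitation is Q = Ksp.
MnS(s) ⇌ Mn²⁺(aq) + S²⁻(aq)
Ksp = [Mn²⁺][S²⁻] = [Mn²⁺](6.5×10⁻³)
[Mn²⁺] = 6.2×10⁻¹³ / (6.5×10⁻³) = 9.5×10⁻¹¹
[Mn²⁺] = 9.5×10⁻¹¹ mol L⁻¹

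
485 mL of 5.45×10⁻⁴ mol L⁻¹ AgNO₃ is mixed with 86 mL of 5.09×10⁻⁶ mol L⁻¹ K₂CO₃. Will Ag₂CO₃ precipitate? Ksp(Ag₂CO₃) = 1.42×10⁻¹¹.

Total volume after mixing = 485 + 86 = 571 mL.
[Ag⁺] = (5.45×10⁻⁴)(485)/571 = 4.63×10⁻⁴ mol L⁻¹
[CO₃²⁻] = (5.09×10⁻⁶)(86)/571 = 7.67×10⁻⁷ mol L⁻¹
Q = [Ag⁺]^2[CO₃²⁻] = 1.64×10⁻¹³
Since Q (1.64×10⁻¹³) is less than Ksp (1.42×10⁻¹¹), no Ag₂CO₃ precipitates.

No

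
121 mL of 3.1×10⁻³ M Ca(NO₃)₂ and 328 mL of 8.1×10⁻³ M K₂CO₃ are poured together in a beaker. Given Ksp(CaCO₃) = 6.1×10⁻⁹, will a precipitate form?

Yes

After mixing, V = 121 mL + 328 mL = 449 mL.
[Ca²⁺] = (3.1×10⁻³)(121)/449 = 8.4×10⁻⁴ M
[CO₃²⁻] = (8.1×10⁻³)(328)/449 = 5.9×10⁻³ M
Q = [Ca²⁺][CO₃²⁻] = 4.9×10⁻⁶
Because Q > Ksp (4.9×10⁻⁶ vs 6.1×10⁻⁹), a precipitate of CaCO₃ forms.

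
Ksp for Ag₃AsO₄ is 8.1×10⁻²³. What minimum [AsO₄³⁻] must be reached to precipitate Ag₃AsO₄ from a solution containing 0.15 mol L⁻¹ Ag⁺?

A salt starts to precipitate once the ion product Q reaches its Ksp.
Ag₃AsO₄(s) ⇌ 3 Ag⁺(aq) + AsO₄³⁻(aq)
Ksp = [Ag⁺]^3[AsO₄³⁻] = [AsO₄³⁻](0.15)^3
[AsO₄³⁻] = 8.1×10⁻²³ / (0.15)^3 = 2.4×10⁻²⁰
[AsO₄³⁻] = 2.4×10⁻²⁰ mol L⁻¹

2.4×10⁻²⁰ M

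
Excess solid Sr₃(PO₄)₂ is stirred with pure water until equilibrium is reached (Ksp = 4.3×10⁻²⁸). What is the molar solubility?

Sr₃(PO₄)₂(s) ⇌ 3 Sr²⁺(aq) + 2 PO₄³⁻(aq)
For each mole of Sr₃(PO₄)₂ that dissolves per liter, [Sr²⁺] = 3s and [PO₄³⁻] = 2s; let s denote this solubility.
Ksp = [Sr²⁺]^3[PO₄³⁻]^2 = (3s)^3 · (2s)^2 = 108s^5
108s^5 = 4.3×10⁻²⁸  ⇒  s^5 = 4.0×10⁻³⁰
s = (4.0×10⁻³⁰)^(1/5) = 1.3×10⁻⁶ M

1.3×10⁻⁶ M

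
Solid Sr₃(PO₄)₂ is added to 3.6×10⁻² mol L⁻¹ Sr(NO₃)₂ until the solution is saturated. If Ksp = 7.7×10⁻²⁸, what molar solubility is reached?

2.0×10⁻¹² M

Sr₃(PO₄)₂(s) ⇌ 3 Sr²⁺(aq) + 2 PO₄³⁻(aq)
The solution already contains Sr²⁺ at 3.6×10⁻² mol L⁻¹. Let s be the molar solubility of Sr₃(PO₄)₂.
[Sr²⁺] ≈ 3.6×10⁻² mol L⁻¹ (common ion dominates); [PO₄³⁻] = 2s.
Ksp = [Sr²⁺]^3[PO₄³⁻]^2 = (3.6×10⁻²)^3(2s)^2
(2s)^2 = 7.7×10⁻²⁸ / (3.6×10⁻²)^3 = 1.7×10⁻²³
s = 2.0×10⁻¹² mol L⁻¹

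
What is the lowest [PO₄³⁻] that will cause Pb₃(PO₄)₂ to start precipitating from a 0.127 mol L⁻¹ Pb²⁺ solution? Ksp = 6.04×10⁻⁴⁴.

5.43×10⁻²¹ M

Each salt precipitates once Q = Ksp for that salt.
Pb₃(PO₄)₂(s) ⇌ 3 Pb²⁺(aq) + 2 PO₄³⁻(aq)
Ksp = [Pb²⁺]^3[PO₄³⁻]^2 = [PO₄³⁻]^2(0.127)^3
[PO₄³⁻]^2 = 6.04×10⁻⁴⁴ / (0.127)^3 = 2.95×10⁻⁴¹
[PO₄³⁻] = 5.43×10⁻²¹ mol L⁻¹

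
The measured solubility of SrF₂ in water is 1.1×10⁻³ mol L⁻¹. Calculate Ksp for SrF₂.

Ksp = 5.3×10⁻⁹

SrF₂(s) ⇌ Sr²⁺(aq) + 2 F⁻(aq)
If s mol/L of SrF₂ dissolves, [Sr²⁺] = s and [F⁻] = 2s.
Ksp = [Sr²⁺][F⁻]^2 = s · (2s)^2 = 4s^3
Ksp = 4 × (1.1×10⁻³)^3 = 5.3×10⁻⁹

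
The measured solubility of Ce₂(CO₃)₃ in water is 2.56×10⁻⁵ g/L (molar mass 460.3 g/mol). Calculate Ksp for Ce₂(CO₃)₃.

Convert to molarity: s = 2.56×10⁻⁵ / 460.3 = 5.5616×10⁻⁸ mol/L
Ce₂(CO₃)₃(s) ⇌ 2 Ce³⁺(aq) + 3 CO₃²⁻(aq)
Let s be the molar solubility. Then [Ce³⁺] = 2s and [CO₃²⁻] = 3s.
Ksp = [Ce³⁺]^2[CO₃²⁻]^3 = (2s)^2 · (3s)^3 = 108s^5
Ksp = 108 × (5.5616×10⁻⁸)^5 = 5.75×10⁻³⁵

Ksp = 5.75×10⁻³⁵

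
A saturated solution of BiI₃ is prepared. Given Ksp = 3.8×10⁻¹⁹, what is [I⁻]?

3.3×10⁻⁵ M

BiI₃(s) ⇌ Bi³⁺(aq) + 3 I⁻(aq)
With molar solubility s: [Bi³⁺] = s, [I⁻] = 3s.
Ksp = [Bi³⁺][I⁻]^3 = s · (3s)^3 = 27s^4 = 3.8×10⁻¹⁹
s = 1.1×10⁻⁵ mol L⁻¹
[I⁻] = 3s = 3.3×10⁻⁵ mol L⁻¹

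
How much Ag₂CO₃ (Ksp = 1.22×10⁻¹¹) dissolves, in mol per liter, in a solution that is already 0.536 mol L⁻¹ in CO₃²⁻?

2.39×10⁻⁶ M

Ag₂CO₃(s) ⇌ 2 Ag⁺(aq) + CO₃²⁻(aq)
The solution already contains CO₃²⁻ at 0.536 mol L⁻¹. Let s be the molar solubility of Ag₂CO₃.
[CO₃²⁻] ≈ 0.536 mol L⁻¹ (common ion dominates); [Ag⁺] = 2s.
Ksp = [Ag⁺]^2[CO₃²⁻] = (2s)^2(0.536)
(2s)^2 = 1.22×10⁻¹¹ / (0.536) = 2.28×10⁻¹¹
s = 2.39×10⁻⁶ mol L⁻¹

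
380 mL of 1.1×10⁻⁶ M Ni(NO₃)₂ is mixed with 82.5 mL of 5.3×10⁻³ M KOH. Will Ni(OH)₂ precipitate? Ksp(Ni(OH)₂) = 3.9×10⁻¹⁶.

Yes

Total volume after mixing = 380 + 82.5 = 462.5 mL.
[Ni²⁺] = (1.1×10⁻⁶)(380)/462.5 = 9.0×10⁻⁷ M
[OH⁻] = (5.3×10⁻³)(82.5)/462.5 = 9.5×10⁻⁴ M
Q = [Ni²⁺][OH⁻]^2 = 8.1×10⁻¹³
Because Q > Ksp (8.1×10⁻¹³ vs 3.9×10⁻¹⁶), a precipitate of Ni(OH)₂ forms.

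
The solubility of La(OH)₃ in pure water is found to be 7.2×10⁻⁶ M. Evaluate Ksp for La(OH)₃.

La(OH)₃(s) ⇌ La³⁺(aq) + 3 OH⁻(aq)
Let s be the molar solubility. Then [La³⁺] = s and [OH⁻] = 3s.
Ksp = [La³⁺][OH⁻]^3 = s · (3s)^3 = 27s^4
Ksp = 27 × (7.2×10⁻⁶)^4 = 7.3×10⁻²⁰

Ksp = 7.3×10⁻²⁰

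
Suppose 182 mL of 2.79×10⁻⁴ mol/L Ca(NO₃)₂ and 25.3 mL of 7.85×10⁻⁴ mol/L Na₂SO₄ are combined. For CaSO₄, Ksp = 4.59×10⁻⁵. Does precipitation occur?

No

Total volume after mixing = 182 + 25.3 = 207.3 mL.
[Ca²⁺] = (2.79×10⁻⁴)(182)/207.3 = 2.45×10⁻⁴ mol/L
[SO₄²⁻] = (7.85×10⁻⁴)(25.3)/207.3 = 9.58×10⁻⁵ mol/L
Q = [Ca²⁺][SO₄²⁻] = 2.35×10⁻⁸
Q < Ksp (2.35×10⁻⁸ vs 4.59×10⁻⁵); the solution remains unsaturated and no precipitate forms.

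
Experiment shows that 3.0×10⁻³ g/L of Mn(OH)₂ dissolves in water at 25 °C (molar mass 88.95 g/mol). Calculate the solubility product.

Convert to molarity: s = 3.0×10⁻³ / 88.95 = 3.373×10⁻⁵ mol/L
Mn(OH)₂(s) ⇌ Mn²⁺(aq) + 2 OH⁻(aq)
If s mol/L of Mn(OH)₂ dissolves, [Mn²⁺] = s and [OH⁻] = 2s.
Ksp = [Mn²⁺][OH⁻]^2 = s · (2s)^2 = 4s^3
Ksp = 4 × (3.373×10⁻⁵)^3 = 1.5×10⁻¹³

Ksp = 1.5×10⁻¹³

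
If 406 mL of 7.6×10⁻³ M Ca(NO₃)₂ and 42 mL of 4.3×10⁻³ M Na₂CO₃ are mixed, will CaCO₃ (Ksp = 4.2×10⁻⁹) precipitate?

Yes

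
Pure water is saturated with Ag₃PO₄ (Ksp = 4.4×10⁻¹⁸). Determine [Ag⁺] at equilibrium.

6.0×10⁻⁵ M

Ag₃PO₄(s) ⇌ 3 Ag⁺(aq) + PO₄³⁻(aq)
Let s be the molar solubility. Then [Ag⁺] = 3s and [PO₄³⁻] = s.
Ksp = [Ag⁺]^3[PO₄³⁻] = (3s)^3 · s = 27s^4 = 4.4×10⁻¹⁸
s = 2.0×10⁻⁵ M
[Ag⁺] = 3s = 6.0×10⁻⁵ M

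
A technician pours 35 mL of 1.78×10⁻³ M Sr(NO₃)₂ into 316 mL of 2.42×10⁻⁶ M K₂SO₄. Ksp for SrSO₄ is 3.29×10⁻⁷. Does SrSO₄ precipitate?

No

After mixing, V = 35 mL + 316 mL = 351 mL.
[Sr²⁺] = (1.78×10⁻³)(35)/351 = 1.77×10⁻⁴ M
[SO₄²⁻] = (2.42×10⁻⁶)(316)/351 = 2.18×10⁻⁶ M
Q = [Sr²⁺][SO₄²⁻] = 3.87×10⁻¹⁰
Q < Ksp (3.87×10⁻¹⁰ vs 3.29×10⁻⁷); the solution remains unsaturated and no precipitate forms.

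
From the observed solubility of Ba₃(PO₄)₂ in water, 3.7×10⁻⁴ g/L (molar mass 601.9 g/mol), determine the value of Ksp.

Molar solubility s = (3.7×10⁻⁴ g/L) / (601.9 g/mol) = 6.147×10⁻⁷ mol/L
Ba₃(PO₄)₂(s) ⇌ 3 Ba²⁺(aq) + 2 PO₄³⁻(aq)
With molar solubility s: [Ba²⁺] = 3s, [PO₄³⁻] = 2s.
Ksp = [Ba²⁺]^3[PO₄³⁻]^2 = (3s)^3 · (2s)^2 = 108s^5
Ksp = 108 × (6.147×10⁻⁷)^5 = 9.5×10⁻³⁰

Ksp = 9.5×10⁻³⁰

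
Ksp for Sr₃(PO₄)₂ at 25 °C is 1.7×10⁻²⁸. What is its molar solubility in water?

Sr₃(PO₄)₂(s) ⇌ 3 Sr²⁺(aq) + 2 PO₄³⁻(aq)
For each mole of Sr₃(PO₄)₂ that dissolves per liter, [Sr²⁺] = 3s and [PO₄³⁻] = 2s; let s denote this solubility.
Ksp = [Sr²⁺]^3[PO₄³⁻]^2 = (3s)^3 · (2s)^2 = 108s^5
108s^5 = 1.7×10⁻²⁸  ⇒  s^5 = 1.6×10⁻³⁰
s = (1.6×10⁻³⁰)^(1/5) = 1.1×10⁻⁶ M

1.1×10⁻⁶ M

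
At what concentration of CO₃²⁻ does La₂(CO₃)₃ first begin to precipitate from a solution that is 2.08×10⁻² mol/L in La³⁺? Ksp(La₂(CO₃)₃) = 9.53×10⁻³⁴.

1.30×10⁻¹⁰ M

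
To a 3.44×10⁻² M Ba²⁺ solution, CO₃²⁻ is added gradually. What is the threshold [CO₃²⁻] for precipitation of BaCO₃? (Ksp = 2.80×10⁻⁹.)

A salt starts to precipitate once the ion product Q reaches its Ksp.
BaCO₃(s) ⇌ Ba²⁺(aq) + CO₃²⁻(aq)
Ksp = [Ba²⁺][CO₃²⁻] = [CO₃²⁻](3.44×10⁻²)
[CO₃²⁻] = 2.80×10⁻⁹ / (3.44×10⁻²) = 8.14×10⁻⁸
[CO₃²⁻] = 8.14×10⁻⁸ M

8.14×10⁻⁸ M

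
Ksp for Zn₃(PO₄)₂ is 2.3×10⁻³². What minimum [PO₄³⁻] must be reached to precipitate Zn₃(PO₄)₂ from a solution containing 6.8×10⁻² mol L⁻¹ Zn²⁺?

Precipitation of each salt begins when its ion product equals Ksp.
Zn₃(PO₄)₂(s) ⇌ 3 Zn²⁺(aq) + 2 PO₄³⁻(aq)
Ksp = [Zn²⁺]^3[PO₄³⁻]^2 = [PO₄³⁻]^2(6.8×10⁻²)^3
[PO₄³⁻]^2 = 2.3×10⁻³² / (6.8×10⁻²)^3 = 7.3×10⁻²⁹
[PO₄³⁻] = 8.6×10⁻¹⁵ mol L⁻¹

8.6×10⁻¹⁵ M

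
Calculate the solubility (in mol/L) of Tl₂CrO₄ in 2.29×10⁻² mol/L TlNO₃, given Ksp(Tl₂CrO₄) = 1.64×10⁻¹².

Tl₂CrO₄(s) ⇌ 2 Tl⁺(aq) + CrO₄²⁻(aq)
With Tl⁺ already at 2.29×10⁻² mol/L and s small, take [Tl⁺] ≈ 2.29×10⁻² mol/L and [CrO₄²⁻] = s.
Ksp = [Tl⁺]^2[CrO₄²⁻] = (2.29×10⁻²)^2s
s = 1.64×10⁻¹² / (2.29×10⁻²)^2 = 3.13×10⁻⁹
s = 3.13×10⁻⁹ mol/L

3.13×10⁻⁹ M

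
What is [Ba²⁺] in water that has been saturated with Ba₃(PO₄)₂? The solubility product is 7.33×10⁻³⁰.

Ba₃(PO₄)₂(s) ⇌ 3 Ba²⁺(aq) + 2 PO₄³⁻(aq)
Let s be the molar solubility. Then [Ba²⁺] = 3s and [PO₄³⁻] = 2s.
Ksp = [Ba²⁺]^3[PO₄³⁻]^2 = (3s)^3 · (2s)^2 = 108s^5 = 7.33×10⁻³⁰
s = 5.84×10⁻⁷ M
[Ba²⁺] = 3s = 1.75×10⁻⁶ M

1.75×10⁻⁶ M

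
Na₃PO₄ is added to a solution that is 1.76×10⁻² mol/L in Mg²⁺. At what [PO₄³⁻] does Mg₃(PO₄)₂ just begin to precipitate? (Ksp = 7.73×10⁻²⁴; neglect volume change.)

1.19×10⁻⁹ M

Precipitation of each salt begins when its ion product equals Ksp.
Mg₃(PO₄)₂(s) ⇌ 3 Mg²⁺(aq) + 2 PO₄³⁻(aq)
Ksp = [Mg²⁺]^3[PO₄³⁻]^2 = [PO₄³⁻]^2(1.76×10⁻²)^3
[PO₄³⁻]^2 = 7.73×10⁻²⁴ / (1.76×10⁻²)^3 = 1.42×10⁻¹⁸
[PO₄³⁻] = 1.19×10⁻⁹ mol/L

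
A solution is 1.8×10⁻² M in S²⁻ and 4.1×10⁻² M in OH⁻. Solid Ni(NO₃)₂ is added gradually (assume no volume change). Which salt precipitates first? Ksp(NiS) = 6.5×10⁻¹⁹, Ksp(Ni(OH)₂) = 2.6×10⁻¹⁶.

NiS

Precipitation begins when Q = Ksp.
For NiS: [Ni²⁺] = (Ksp/[S²⁻]) = 3.6×10⁻¹⁷ M
For Ni(OH)₂: [Ni²⁺] = (Ksp/[OH⁻]^2) = 1.5×10⁻¹³ M
Since NiS needs less Ni²⁺ to reach saturation, it precipitates first.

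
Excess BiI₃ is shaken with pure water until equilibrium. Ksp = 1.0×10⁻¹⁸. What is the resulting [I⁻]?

BiI₃(s) ⇌ Bi³⁺(aq) + 3 I⁻(aq)
For each mole of BiI₃ that dissolves per liter, [Bi³⁺] = s and [I⁻] = 3s; let s denote this solubility.
Ksp = [Bi³⁺][I⁻]^3 = s · (3s)^3 = 27s^4 = 1.0×10⁻¹⁸
s = 1.4×10⁻⁵ mol/L
[I⁻] = 3s = 4.2×10⁻⁵ mol/L

4.2×10⁻⁵ M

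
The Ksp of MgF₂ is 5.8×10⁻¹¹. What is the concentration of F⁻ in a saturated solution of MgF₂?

MgF₂(s) ⇌ Mg²⁺(aq) + 2 F⁻(aq)
Call the molar solubility s, so that [Mg²⁺] = s and [F⁻] = 2s.
Ksp = [Mg²⁺][F⁻]^2 = s · (2s)^2 = 4s^3 = 5.8×10⁻¹¹
s = 2.4×10⁻⁴ mol/L
[F⁻] = 2s = 4.9×10⁻⁴ mol/L

4.9×10⁻⁴ M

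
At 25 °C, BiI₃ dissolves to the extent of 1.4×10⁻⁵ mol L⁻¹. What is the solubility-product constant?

BiI₃(s) ⇌ Bi³⁺(aq) + 3 I⁻(aq)
With molar solubility s: [Bi³⁺] = s, [I⁻] = 3s.
Ksp = [Bi³⁺][I⁻]^3 = s · (3s)^3 = 27s^4
Ksp = 27 × (1.4×10⁻⁵)^4 = 1.0×10⁻¹⁸

Ksp = 1.0×10⁻¹⁸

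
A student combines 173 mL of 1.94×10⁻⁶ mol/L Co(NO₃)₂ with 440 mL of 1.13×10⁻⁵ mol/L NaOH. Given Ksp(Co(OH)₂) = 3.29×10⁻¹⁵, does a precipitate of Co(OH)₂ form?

The combined volume is 613 mL.
[Co²⁺] = (1.94×10⁻⁶)(173)/613 = 5.48×10⁻⁷ mol/L
[OH⁻] = (1.13×10⁻⁵)(440)/613 = 8.11×10⁻⁶ mol/L
Q = [Co²⁺][OH⁻]^2 = 3.60×10⁻¹⁷
Q < Ksp (3.60×10⁻¹⁷ vs 3.29×10⁻¹⁵); the solution remains unsaturated and no precipitate forms.

No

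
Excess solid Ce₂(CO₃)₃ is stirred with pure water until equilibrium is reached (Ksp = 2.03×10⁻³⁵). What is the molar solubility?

4.52×10⁻⁸ M

Ce₂(CO₃)₃(s) ⇌ 2 Ce³⁺(aq) + 3 CO₃²⁻(aq)
If s mol/L of Ce₂(CO₃)₃ dissolves, [Ce³⁺] = 2s and [CO₃²⁻] = 3s.
Ksp = [Ce³⁺]^2[CO₃²⁻]^3 = (2s)^2 · (3s)^3 = 108s^5
108s^5 = 2.03×10⁻³⁵  ⇒  s^5 = 1.88×10⁻³⁷
s = 4.52×10⁻⁸ mol/L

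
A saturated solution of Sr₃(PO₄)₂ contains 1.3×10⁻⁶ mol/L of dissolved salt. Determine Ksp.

Sr₃(PO₄)₂(s) ⇌ 3 Sr²⁺(aq) + 2 PO₄³⁻(aq)
Let s be the molar solubility. Then [Sr²⁺] = 3s and [PO₄³⁻] = 2s.
Ksp = [Sr²⁺]^3[PO₄³⁻]^2 = (3s)^3 · (2s)^2 = 108s^5
Ksp = 108 × (1.3×10⁻⁶)^5 = 4.0×10⁻²⁸

Ksp = 4.0×10⁻²⁸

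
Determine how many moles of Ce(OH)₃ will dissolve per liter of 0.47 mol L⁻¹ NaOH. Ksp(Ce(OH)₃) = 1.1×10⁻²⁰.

Ce(OH)₃(s) ⇌ Ce³⁺(aq) + 3 OH⁻(aq)
Let s be the solubility of Ce(OH)₃ here. The common ion gives [OH⁻] ≈ 0.47 mol L⁻¹, and [Ce³⁺] = s.
Ksp = [Ce³⁺][OH⁻]^3 = s(0.47)^3
s = 1.1×10⁻²⁰ / (0.47)^3 = 1.1×10⁻¹⁹
s = 1.1×10⁻¹⁹ mol L⁻¹

1.1×10⁻¹⁹ M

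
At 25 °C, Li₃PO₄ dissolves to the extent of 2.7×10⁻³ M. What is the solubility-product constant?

Li₃PO₄(s) ⇌ 3 Li⁺(aq) + PO₄³⁻(aq)
With molar solubility s: [Li⁺] = 3s, [PO₄³⁻] = s.
Ksp = [Li⁺]^3[PO₄³⁻] = (3s)^3 · s = 27s^4
Ksp = 27 × (2.7×10⁻³)^4 = 1.4×10⁻⁹

Ksp = 1.4×10⁻⁹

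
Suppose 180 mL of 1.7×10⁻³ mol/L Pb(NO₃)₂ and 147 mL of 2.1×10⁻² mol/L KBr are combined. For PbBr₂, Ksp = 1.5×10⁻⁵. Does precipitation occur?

No

Total volume after mixing = 180 + 147 = 327 mL.
[Pb²⁺] = (1.7×10⁻³)(180)/327 = 9.4×10⁻⁴ mol/L
[Br⁻] = (2.1×10⁻²)(147)/327 = 9.4×10⁻³ mol/L
Q = [Pb²⁺][Br⁻]^2 = 8.3×10⁻⁸
Q = 8.3×10⁻⁸ < Ksp = 1.5×10⁻⁵, so the solution is unsaturated and no precipitate forms.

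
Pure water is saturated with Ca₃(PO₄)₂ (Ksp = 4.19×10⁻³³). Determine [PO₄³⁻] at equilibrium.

2.62×10⁻⁷ M

Ca₃(PO₄)₂(s) ⇌ 3 Ca²⁺(aq) + 2 PO₄³⁻(aq)
If s mol/L of Ca₃(PO₄)₂ dissolves, [Ca²⁺] = 3s and [PO₄³⁻] = 2s.
Ksp = [Ca²⁺]^3[PO₄³⁻]^2 = (3s)^3 · (2s)^2 = 108s^5 = 4.19×10⁻³³
s = 1.31×10⁻⁷ M
[PO₄³⁻] = 2s = 2.62×10⁻⁷ M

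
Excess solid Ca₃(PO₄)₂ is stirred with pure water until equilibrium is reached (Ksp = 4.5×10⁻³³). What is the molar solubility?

Ca₃(PO₄)₂(s) ⇌ 3 Ca²⁺(aq) + 2 PO₄³⁻(aq)
Let s be the molar solubility. Then [Ca²⁺] = 3s and [PO₄³⁻] = 2s.
Ksp = [Ca²⁺]^3[PO₄³⁻]^2 = (3s)^3 · (2s)^2 = 108s^5
108s^5 = 4.5×10⁻³³  ⇒  s^5 = 4.2×10⁻³⁵
s = (4.2×10⁻³⁵)^(1/5) = 1.3×10⁻⁷ mol/L

1.3×10⁻⁷ M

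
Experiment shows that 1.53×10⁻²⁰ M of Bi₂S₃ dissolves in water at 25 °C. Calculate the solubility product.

Bi₂S₃(s) ⇌ 2 Bi³⁺(aq) + 3 S²⁻(aq)
If s mol/L of Bi₂S₃ dissolves, [Bi³⁺] = 2s and [S²⁻] = 3s.
Ksp = [Bi³⁺]^2[S²⁻]^3 = (2s)^2 · (3s)^3 = 108s^5
Ksp = 108 × (1.53×10⁻²⁰)^5 = 9.05×10⁻⁹⁸

Ksp = 9.05×10⁻⁹⁸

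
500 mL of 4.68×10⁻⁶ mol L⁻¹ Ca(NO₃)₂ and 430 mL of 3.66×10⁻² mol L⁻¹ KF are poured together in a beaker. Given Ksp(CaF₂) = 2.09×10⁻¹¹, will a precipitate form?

Yes

The combined volume is 930 mL.
[Ca²⁺] = (4.68×10⁻⁶)(500)/930 = 2.52×10⁻⁶ mol L⁻¹
[F⁻] = (3.66×10⁻²)(430)/930 = 1.69×10⁻² mol L⁻¹
Q = [Ca²⁺][F⁻]^2 = 7.21×10⁻¹⁰
Since Q (7.21×10⁻¹⁰) exceeds Ksp (2.09×10⁻¹¹), CaF₂ will precipitate.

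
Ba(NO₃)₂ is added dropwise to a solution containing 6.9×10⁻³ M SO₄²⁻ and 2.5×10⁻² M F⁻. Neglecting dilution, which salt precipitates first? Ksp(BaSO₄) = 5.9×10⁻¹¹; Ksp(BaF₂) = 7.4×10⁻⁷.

Each salt precipitates once Q = Ksp for that salt.
For BaSO₄: [Ba²⁺] = (Ksp/[SO₄²⁻]) = 8.6×10⁻⁹ M
For BaF₂: [Ba²⁺] = (Ksp/[F⁻]^2) = 1.2×10⁻³ M
Since BaSO₄ needs less Ba²⁺ to reach saturation, it precipitates first.

BaSO₄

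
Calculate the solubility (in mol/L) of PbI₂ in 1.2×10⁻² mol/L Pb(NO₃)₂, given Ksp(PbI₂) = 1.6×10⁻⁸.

5.8×10⁻⁴ M

PbI₂(s) ⇌ Pb²⁺(aq) + 2 I⁻(aq)
Let s be the solubility of PbI₂ here. The common ion gives [Pb²⁺] ≈ 1.2×10⁻² mol/L, and [I⁻] = 2s.
Ksp = [Pb²⁺][I⁻]^2 = (1.2×10⁻²)(2s)^2
(2s)^2 = 1.6×10⁻⁸ / (1.2×10⁻²) = 1.3×10⁻⁶
s = 5.8×10⁻⁴ mol/L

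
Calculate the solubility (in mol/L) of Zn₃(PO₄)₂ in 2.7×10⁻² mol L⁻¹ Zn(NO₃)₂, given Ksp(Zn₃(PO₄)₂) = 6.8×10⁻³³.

9.3×10⁻¹⁵ M

Zn₃(PO₄)₂(s) ⇌ 3 Zn²⁺(aq) + 2 PO₄³⁻(aq)
The solution already contains Zn²⁺ at 2.7×10⁻² mol L⁻¹. Let s be the molar solubility of Zn₃(PO₄)₂.
[Zn²⁺] ≈ 2.7×10⁻² mol L⁻¹ (common ion dominates); [PO₄³⁻] = 2s.
Ksp = [Zn²⁺]^3[PO₄³⁻]^2 = (2.7×10⁻²)^3(2s)^2
(2s)^2 = 6.8×10⁻³³ / (2.7×10⁻²)^3 = 3.5×10⁻²⁸
s = 9.3×10⁻¹⁵ mol L⁻¹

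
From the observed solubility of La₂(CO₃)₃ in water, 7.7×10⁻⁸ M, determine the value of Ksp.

Ksp = 2.9×10⁻³⁴

La₂(CO₃)₃(s) ⇌ 2 La³⁺(aq) + 3 CO₃²⁻(aq)
If s mol/L of La₂(CO₃)₃ dissolves, [La³⁺] = 2s and [CO₃²⁻] = 3s.
Ksp = [La³⁺]^2[CO₃²⁻]^3 = (2s)^2 · (3s)^3 = 108s^5
Ksp = 108 × (7.7×10⁻⁸)^5 = 2.9×10⁻³⁴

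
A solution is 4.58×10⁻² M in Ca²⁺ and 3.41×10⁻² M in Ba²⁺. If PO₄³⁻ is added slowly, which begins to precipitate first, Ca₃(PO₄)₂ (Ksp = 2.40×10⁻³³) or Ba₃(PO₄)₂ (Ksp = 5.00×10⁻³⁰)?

The threshold for precipitation is Q = Ksp.
For Ca₃(PO₄)₂: [PO₄³⁻] = (Ksp/[Ca²⁺]^3)^(1/2) = 5.00×10⁻¹⁵ M
For Ba₃(PO₄)₂: [PO₄³⁻] = (Ksp/[Ba²⁺]^3)^(1/2) = 3.55×10⁻¹³ M
Since Ca₃(PO₄)₂ needs less PO₄³⁻ to reach saturation, it precipitates first.

Ca₃(PO₄)₂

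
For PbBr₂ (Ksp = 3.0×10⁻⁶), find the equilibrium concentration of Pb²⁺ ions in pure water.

PbBr₂(s) ⇌ Pb²⁺(aq) + 2 Br⁻(aq)
For each mole of PbBr₂ that dissolves per liter, [Pb²⁺] = s and [Br⁻] = 2s; let s denote this solubility.
Ksp = [Pb²⁺][Br⁻]^2 = s · (2s)^2 = 4s^3 = 3.0×10⁻⁶
s = 9.1×10⁻³ M
[Pb²⁺] = s = 9.1×10⁻³ M

9.1×10⁻³ M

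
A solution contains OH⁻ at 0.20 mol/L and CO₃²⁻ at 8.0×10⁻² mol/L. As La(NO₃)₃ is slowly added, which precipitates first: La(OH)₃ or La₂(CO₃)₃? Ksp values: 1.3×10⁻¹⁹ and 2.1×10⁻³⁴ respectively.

Precipitation of each salt begins when its ion product equals Ksp.
For La(OH)₃: [La³⁺] = (Ksp/[OH⁻]^3) = 1.6×10⁻¹⁷ mol/L
For La₂(CO₃)₃: [La³⁺] = (Ksp/[CO₃²⁻]^3)^(1/2) = 6.4×10⁻¹⁶ mol/L
La(OH)₃ requires the lower [La³⁺], so it precipitates first.

La(OH)₃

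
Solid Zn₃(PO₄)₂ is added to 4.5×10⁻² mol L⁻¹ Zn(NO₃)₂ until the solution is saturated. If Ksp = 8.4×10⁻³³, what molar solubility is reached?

4.8×10⁻¹⁵ M

Zn₃(PO₄)₂(s) ⇌ 3 Zn²⁺(aq) + 2 PO₄³⁻(aq)
The solution already contains Zn²⁺ at 4.5×10⁻² mol L⁻¹. Let s be the molar solubility of Zn₃(PO₄)₂.
[Zn²⁺] ≈ 4.5×10⁻² mol L⁻¹ (common ion dominates); [PO₄³⁻] = 2s.
Ksp = [Zn²⁺]^3[PO₄³⁻]^2 = (4.5×10⁻²)^3(2s)^2
(2s)^2 = 8.4×10⁻³³ / (4.5×10⁻²)^3 = 9.2×10⁻²⁹
s = 4.8×10⁻¹⁵ mol L⁻¹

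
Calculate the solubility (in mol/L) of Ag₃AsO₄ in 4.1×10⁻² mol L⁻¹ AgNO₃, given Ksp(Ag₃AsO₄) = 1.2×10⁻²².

1.7×10⁻¹⁸ M

Ag₃AsO₄(s) ⇌ 3 Ag⁺(aq) + AsO₄³⁻(aq)
With Ag⁺ already at 4.1×10⁻² mol L⁻¹ and s small, take [Ag⁺] ≈ 4.1×10⁻² mol L⁻¹ and [AsO₄³⁻] = s.
Ksp = [Ag⁺]^3[AsO₄³⁻] = (4.1×10⁻²)^3s
s = 1.2×10⁻²² / (4.1×10⁻²)^3 = 1.7×10⁻¹⁸
s = 1.7×10⁻¹⁸ mol L⁻¹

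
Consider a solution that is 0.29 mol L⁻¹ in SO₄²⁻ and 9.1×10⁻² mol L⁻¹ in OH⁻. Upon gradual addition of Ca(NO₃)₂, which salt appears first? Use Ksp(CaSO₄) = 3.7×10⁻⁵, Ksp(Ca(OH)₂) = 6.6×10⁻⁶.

CaSO₄

A salt starts to precipitate once the ion product Q reaches its Ksp.
For CaSO₄: [Ca²⁺] = (Ksp/[SO₄²⁻]) = 1.3×10⁻⁴ mol L⁻¹
For Ca(OH)₂: [Ca²⁺] = (Ksp/[OH⁻]^2) = 8.0×10⁻⁴ mol L⁻¹
CaSO₄ requires the lower [Ca²⁺], so it precipitates first.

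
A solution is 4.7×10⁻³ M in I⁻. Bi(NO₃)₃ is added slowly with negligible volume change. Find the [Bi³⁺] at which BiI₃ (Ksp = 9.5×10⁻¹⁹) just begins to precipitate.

9.2×10⁻¹² M

The threshold for precipitation is Q = Ksp.
BiI₃(s) ⇌ Bi³⁺(aq) + 3 I⁻(aq)
Ksp = [Bi³⁺][I⁻]^3 = [Bi³⁺](4.7×10⁻³)^3
[Bi³⁺] = 9.5×10⁻¹⁹ / (4.7×10⁻³)^3 = 9.2×10⁻¹²
[Bi³⁺] = 9.2×10⁻¹² M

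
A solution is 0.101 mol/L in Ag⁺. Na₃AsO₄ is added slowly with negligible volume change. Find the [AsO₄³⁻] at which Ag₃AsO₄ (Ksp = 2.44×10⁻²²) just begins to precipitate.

2.37×10⁻¹⁹ M

The threshold for precipitation is Q = Ksp.
Ag₃AsO₄(s) ⇌ 3 Ag⁺(aq) + AsO₄³⁻(aq)
Ksp = [Ag⁺]^3[AsO₄³⁻] = [AsO₄³⁻](0.101)^3
[AsO₄³⁻] = 2.44×10⁻²² / (0.101)^3 = 2.37×10⁻¹⁹
[AsO₄³⁻] = 2.37×10⁻¹⁹ mol/L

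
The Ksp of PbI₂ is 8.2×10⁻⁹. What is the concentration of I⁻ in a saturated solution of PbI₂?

PbI₂(s) ⇌ Pb²⁺(aq) + 2 I⁻(aq)
Call the molar solubility s, so that [Pb²⁺] = s and [I⁻] = 2s.
Ksp = [Pb²⁺][I⁻]^2 = s · (2s)^2 = 4s^3 = 8.2×10⁻⁹
s = 1.3×10⁻³ mol L⁻¹
[I⁻] = 2s = 2.5×10⁻³ mol L⁻¹

2.5×10⁻³ M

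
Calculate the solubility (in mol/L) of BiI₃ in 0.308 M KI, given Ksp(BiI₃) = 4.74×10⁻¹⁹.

BiI₃(s) ⇌ Bi³⁺(aq) + 3 I⁻(aq)
Let s be the solubility of BiI₃ here. The common ion gives [I⁻] ≈ 0.308 M, and [Bi³⁺] = s.
Ksp = [Bi³⁺][I⁻]^3 = s(0.308)^3
s = 4.74×10⁻¹⁹ / (0.308)^3 = 1.62×10⁻¹⁷
s = 1.62×10⁻¹⁷ M

1.62×10⁻¹⁷ M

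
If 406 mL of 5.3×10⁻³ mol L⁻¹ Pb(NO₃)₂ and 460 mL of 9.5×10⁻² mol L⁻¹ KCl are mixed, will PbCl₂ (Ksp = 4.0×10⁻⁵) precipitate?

The combined volume is 866 mL.
[Pb²⁺] = (5.3×10⁻³)(406)/866 = 2.5×10⁻³ mol L⁻¹
[Cl⁻] = (9.5×10⁻²)(460)/866 = 5.0×10⁻² mol L⁻¹
Q = [Pb²⁺][Cl⁻]^2 = 6.3×10⁻⁶
Q < Ksp (6.3×10⁻⁶ vs 4.0×10⁻⁵); the solution remains unsaturated and no precipitate forms.

No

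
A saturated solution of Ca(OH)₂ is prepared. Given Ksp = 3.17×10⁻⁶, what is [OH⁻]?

Ca(OH)₂(s) ⇌ Ca²⁺(aq) + 2 OH⁻(aq)
With molar solubility s: [Ca²⁺] = s, [OH⁻] = 2s.
Ksp = [Ca²⁺][OH⁻]^2 = s · (2s)^2 = 4s^3 = 3.17×10⁻⁶
s = 9.25×10⁻³ mol L⁻¹
[OH⁻] = 2s = 1.85×10⁻² mol L⁻¹

1.85×10⁻² M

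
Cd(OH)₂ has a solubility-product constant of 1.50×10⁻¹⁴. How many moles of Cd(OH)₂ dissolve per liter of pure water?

Cd(OH)₂(s) ⇌ Cd²⁺(aq) + 2 OH⁻(aq)
For each mole of Cd(OH)₂ that dissolves per liter, [Cd²⁺] = s and [OH⁻] = 2s; let s denote this solubility.
Ksp = [Cd²⁺][OH⁻]^2 = s · (2s)^2 = 4s^3
4s^3 = 1.50×10⁻¹⁴  ⇒  s^3 = 3.75×10⁻¹⁵
s = 1.55×10⁻⁵ mol/L

1.55×10⁻⁵ M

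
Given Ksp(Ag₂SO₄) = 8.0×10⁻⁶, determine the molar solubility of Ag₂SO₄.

1.3×10⁻² M

Ag₂SO₄(s) ⇌ 2 Ag⁺(aq) + SO₄²⁻(aq)
If s mol/L of Ag₂SO₄ dissolves, [Ag⁺] = 2s and [SO₄²⁻] = s.
Ksp = [Ag⁺]^2[SO₄²⁻] = (2s)^2 · s = 4s^3
4s^3 = 8.0×10⁻⁶  ⇒  s^3 = 2.0×10⁻⁶
Taking the 3rd root, s = 1.3×10⁻² M.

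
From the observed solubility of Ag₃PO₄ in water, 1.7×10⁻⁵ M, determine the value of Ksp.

Ksp = 2.3×10⁻¹⁸

Ag₃PO₄(s) ⇌ 3 Ag⁺(aq) + PO₄³⁻(aq)
If s mol/L of Ag₃PO₄ dissolves, [Ag⁺] = 3s and [PO₄³⁻] = s.
Ksp = [Ag⁺]^3[PO₄³⁻] = (3s)^3 · s = 27s^4
Ksp = 27 × (1.7×10⁻⁵)^4 = 2.3×10⁻¹⁸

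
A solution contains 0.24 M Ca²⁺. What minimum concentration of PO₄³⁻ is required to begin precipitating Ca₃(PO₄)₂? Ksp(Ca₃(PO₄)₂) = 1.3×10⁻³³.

A salt starts to precipitate once the ion product Q reaches its Ksp.
Ca₃(PO₄)₂(s) ⇌ 3 Ca²⁺(aq) + 2 PO₄³⁻(aq)
Ksp = [Ca²⁺]^3[PO₄³⁻]^2 = [PO₄³⁻]^2(0.24)^3
[PO₄³⁻]^2 = 1.3×10⁻³³ / (0.24)^3 = 9.4×10⁻³²
[PO₄³⁻] = 3.1×10⁻¹⁶ M

3.1×10⁻¹⁶ M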